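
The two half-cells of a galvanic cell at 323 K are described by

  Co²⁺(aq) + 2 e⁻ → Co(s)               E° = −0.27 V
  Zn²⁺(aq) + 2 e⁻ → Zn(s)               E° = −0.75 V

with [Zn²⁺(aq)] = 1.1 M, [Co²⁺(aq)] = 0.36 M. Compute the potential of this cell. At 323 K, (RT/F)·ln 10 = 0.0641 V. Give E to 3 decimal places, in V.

Co²⁺/Co is reduced (cathode, E° = −0.27 V) and Zn²⁺/Zn is oxidized (anode).
E°cell = E°cat − E°an = −0.27 − (−0.75) = +0.48 V; n = 2.
Balancing gives Co²⁺(aq) + Zn(s) → Co(s) + Zn²⁺(aq); hence Q = [Zn²⁺(aq)] / [Co²⁺(aq)] = 3.06 (log Q = 0.485).
E = E° − (0.0641/n)·log Q = +0.48 − (0.0641/2)(0.485) = +0.464 V.

+0.464 V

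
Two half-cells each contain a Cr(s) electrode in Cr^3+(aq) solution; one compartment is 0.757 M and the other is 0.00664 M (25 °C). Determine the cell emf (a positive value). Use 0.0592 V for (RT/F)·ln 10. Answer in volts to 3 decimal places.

For a concentration cell E°cell = 0, since both electrodes use the same couple.
The compartment with the higher Cr^3+(aq) concentration (0.757 M) acts as the cathode; ions are reduced there and produced at the dilute (0.00664 M) anode.
With n = 3, Ecell = −(0.0592/3)·log([dilute]/[conc]) = −(0.0592/3)·log(0.00664/0.757) = +0.041 V.

0.041 V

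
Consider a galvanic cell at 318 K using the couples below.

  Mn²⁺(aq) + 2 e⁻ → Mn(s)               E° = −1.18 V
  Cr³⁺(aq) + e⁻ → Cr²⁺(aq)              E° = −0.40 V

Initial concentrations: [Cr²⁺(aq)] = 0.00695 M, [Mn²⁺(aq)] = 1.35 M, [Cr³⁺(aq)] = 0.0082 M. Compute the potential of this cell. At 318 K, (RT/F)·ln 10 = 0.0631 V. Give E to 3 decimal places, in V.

Cr³⁺/Cr²⁺ is reduced (cathode, E° = −0.40 V) and Mn²⁺/Mn is oxidized (anode).
E°cell = −0.40 − (−1.18) = +0.78 V, with n = 2 electrons transferred.
The balanced reaction is 2 Cr³⁺(aq) + Mn(s) → 2 Cr²⁺(aq) + Mn²⁺(aq), so Q = ([Cr²⁺(aq)]^2·[Mn²⁺(aq)]) / [Cr³⁺(aq)]^2 = 0.97 and log Q = −0.013.
Applying E = E° − (RT ln10/nF)·log Q gives +0.78 − (0.0631/2)(−0.013) = +0.780 V.

+0.780 V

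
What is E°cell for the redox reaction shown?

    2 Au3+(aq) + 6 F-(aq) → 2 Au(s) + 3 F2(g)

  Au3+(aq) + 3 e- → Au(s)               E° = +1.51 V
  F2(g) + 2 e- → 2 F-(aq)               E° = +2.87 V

In the reaction as written, Au3+(aq) is reduced (cathode) and F2(g) is produced by oxidation at the anode.
E°cell = E°(cathode) − E°(anode) = +1.51 − (+2.87) = −1.36 V.

−1.36 V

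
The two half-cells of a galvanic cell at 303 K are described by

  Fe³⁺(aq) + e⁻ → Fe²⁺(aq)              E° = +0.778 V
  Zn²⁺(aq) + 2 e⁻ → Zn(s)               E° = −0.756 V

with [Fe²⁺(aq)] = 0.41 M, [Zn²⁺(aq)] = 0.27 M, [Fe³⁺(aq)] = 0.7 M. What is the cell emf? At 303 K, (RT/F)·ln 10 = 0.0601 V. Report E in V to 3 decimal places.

The Fe³⁺/Fe²⁺ couple has the more positive E°, so it is the cathode; Zn²⁺/Zn is the anode.
The standard potential is +0.778 − (−0.756) = +1.534 V and the balanced reaction transfers n = 2 electrons.
For the overall reaction 2 Fe³⁺(aq) + Zn(s) → 2 Fe²⁺(aq) + Zn²⁺(aq), Q = ([Fe²⁺(aq)]^2·[Zn²⁺(aq)]) / [Fe³⁺(aq)]^2 = 0.0926, giving log Q = −1.033.
Applying E = E° − (RT ln10/nF)·log Q gives +1.534 − (0.0601/2)(−1.033) = +1.565 V.

+1.565 V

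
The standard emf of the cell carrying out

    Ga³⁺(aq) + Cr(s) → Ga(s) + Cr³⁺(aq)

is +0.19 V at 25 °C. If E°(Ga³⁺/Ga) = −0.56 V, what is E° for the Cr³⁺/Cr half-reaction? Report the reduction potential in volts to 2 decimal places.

In the reaction as written the Ga³⁺/Ga couple is reduced (cathode) and Cr³⁺/Cr is oxidized (anode), so E°cell = E°(Ga³⁺/Ga) − E°(Cr³⁺/Cr).
E°(Cr³⁺/Cr) = E°(cathode) − E°cell = −0.56 − (+0.19) = −0.75 V.

−0.75 V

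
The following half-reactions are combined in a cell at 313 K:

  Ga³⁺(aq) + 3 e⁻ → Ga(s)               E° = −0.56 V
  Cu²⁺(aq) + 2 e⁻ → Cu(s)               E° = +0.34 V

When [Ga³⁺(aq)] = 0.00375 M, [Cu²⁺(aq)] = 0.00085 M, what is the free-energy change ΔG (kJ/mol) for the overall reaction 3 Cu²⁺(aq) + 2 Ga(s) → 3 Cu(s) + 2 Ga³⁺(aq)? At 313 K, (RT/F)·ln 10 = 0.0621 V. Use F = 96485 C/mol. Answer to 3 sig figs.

−495 kJ/mol

With Cu²⁺/Cu reduced at the cathode, E°cell = +0.34 − (−0.56) = +0.90 V and n = 6.
Here Q = [Ga³⁺(aq)]^2 / [Cu²⁺(aq)]^3 = 2.29×10^4 (log Q = 4.360), giving E = +0.90 − (0.0621/6)·(4.360) = +0.8549 V.
Finally ΔG = −nFE = −(6)(96485 C/mol)(+0.8549 V) = −495 kJ/mol.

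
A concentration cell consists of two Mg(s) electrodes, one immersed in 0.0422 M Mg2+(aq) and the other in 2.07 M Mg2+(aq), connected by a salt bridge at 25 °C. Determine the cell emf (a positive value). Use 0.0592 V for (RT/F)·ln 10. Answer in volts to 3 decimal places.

0.050 V

For a concentration cell E°cell = 0, since both electrodes use the same couple.
The compartment with the higher Mg2+(aq) concentration (2.07 M) acts as the cathode; ions are reduced there and produced at the dilute (0.0422 M) anode.
With n = 2, Ecell = −(0.0592/2)·log([dilute]/[conc]) = −(0.0592/2)·log(0.0422/2.07) = +0.050 V.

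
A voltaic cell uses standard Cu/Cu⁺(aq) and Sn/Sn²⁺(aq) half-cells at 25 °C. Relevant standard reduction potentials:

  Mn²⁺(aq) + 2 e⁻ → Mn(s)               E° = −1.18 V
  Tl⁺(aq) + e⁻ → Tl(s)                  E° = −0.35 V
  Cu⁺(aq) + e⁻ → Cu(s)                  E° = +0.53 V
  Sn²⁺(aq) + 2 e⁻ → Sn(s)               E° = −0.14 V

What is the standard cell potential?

Of the two couples in this cell, the one with the more positive reduction potential is reduced at the cathode: here that is Cu⁺/Cu (+0.53 V); Sn²⁺/Sn (−0.14 V) is the anode.
E°cell = E°(cathode) − E°(anode) = +0.53 − (−0.14) = +0.67 V.

+0.67 V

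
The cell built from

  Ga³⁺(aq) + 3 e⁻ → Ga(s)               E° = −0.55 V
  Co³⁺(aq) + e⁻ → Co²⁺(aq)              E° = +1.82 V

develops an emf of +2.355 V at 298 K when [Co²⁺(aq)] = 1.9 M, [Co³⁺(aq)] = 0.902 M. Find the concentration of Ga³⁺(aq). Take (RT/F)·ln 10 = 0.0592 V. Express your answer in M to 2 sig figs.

Co³⁺/Co²⁺ is the cathode (higher E°); E°cell = +1.82 − (−0.55) = +2.37 V with n = 3.
Rearranging E = E° − (0.0592/n)·log Q gives log Q = 3(+2.37 − (+2.355))/0.0592 = 0.760.
Balancing electrons gives 3 Co³⁺(aq) + Ga(s) → 3 Co²⁺(aq) + Ga³⁺(aq); thus Q = ([Co²⁺(aq)]^3·[Ga³⁺(aq)]) / [Co³⁺(aq)]^3.
Isolating [Ga³⁺(aq)] in Q = 10^{0.760} yields log [Ga³⁺(aq)] = −0.211, i.e. 0.62 M.

0.62 M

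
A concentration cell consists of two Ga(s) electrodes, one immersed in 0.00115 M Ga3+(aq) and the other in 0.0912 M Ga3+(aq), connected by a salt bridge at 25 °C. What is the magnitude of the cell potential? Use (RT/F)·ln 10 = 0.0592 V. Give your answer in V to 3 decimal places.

0.037 V

For a concentration cell E°cell = 0, since both electrodes use the same couple.
The compartment with the higher Ga3+(aq) concentration (0.0912 M) acts as the cathode; ions are reduced there and produced at the dilute (0.00115 M) anode.
With n = 3, Ecell = −(0.0592/3)·log([dilute]/[conc]) = −(0.0592/3)·log(0.00115/0.0912) = +0.037 V.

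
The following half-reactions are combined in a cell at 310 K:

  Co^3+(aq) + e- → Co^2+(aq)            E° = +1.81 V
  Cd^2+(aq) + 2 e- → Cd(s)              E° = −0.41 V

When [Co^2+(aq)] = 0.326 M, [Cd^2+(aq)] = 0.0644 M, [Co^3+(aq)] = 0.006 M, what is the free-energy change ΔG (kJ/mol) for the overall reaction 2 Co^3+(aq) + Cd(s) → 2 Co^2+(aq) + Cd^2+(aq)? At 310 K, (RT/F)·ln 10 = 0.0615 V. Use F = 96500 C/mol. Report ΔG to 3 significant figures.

−415 kJ/mol

The standard cell potential is +1.81 − (−0.41) = +2.22 V, with n = 2 electrons in the balanced equation.
Q = ([Co^2+(aq)]^2·[Cd^2+(aq)]) / [Co^3+(aq)]^2 = 190, so log Q = 2.279 and E = +2.22 − (0.0615/2)(2.279) = +2.1499 V.
Finally ΔG = −nFE = −(2)(96500 C/mol)(+2.1499 V) = −415 kJ/mol.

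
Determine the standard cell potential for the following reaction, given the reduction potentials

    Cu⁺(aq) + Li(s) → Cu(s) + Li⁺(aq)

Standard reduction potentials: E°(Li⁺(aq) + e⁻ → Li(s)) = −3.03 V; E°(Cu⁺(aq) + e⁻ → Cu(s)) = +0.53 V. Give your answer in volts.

Cu⁺(aq) gains electrons, so the Cu⁺/Cu couple is the cathode; the Li⁺/Li couple is the anode.
E°cell = E°(cathode) − E°(anode) = +0.53 − (−3.03) = +3.56 V.
The positive value indicates the reaction is spontaneous as written.

+3.56 V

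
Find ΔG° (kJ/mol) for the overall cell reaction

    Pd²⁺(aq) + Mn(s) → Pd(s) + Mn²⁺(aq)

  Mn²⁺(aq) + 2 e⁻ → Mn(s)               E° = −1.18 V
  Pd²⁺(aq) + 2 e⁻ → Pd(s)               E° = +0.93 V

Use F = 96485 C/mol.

In the reaction as written Pd²⁺(aq) is reduced, so the Pd²⁺/Pd couple is the cathode and Mn²⁺/Mn is the anode.
E°cell = +0.93 − (−1.18) = +2.11 V; balancing electrons gives n = 2.
ΔG° = −nFE°cell = −(2)(96485)(+2.11) J/mol = −407 kJ/mol.

−407 kJ/mol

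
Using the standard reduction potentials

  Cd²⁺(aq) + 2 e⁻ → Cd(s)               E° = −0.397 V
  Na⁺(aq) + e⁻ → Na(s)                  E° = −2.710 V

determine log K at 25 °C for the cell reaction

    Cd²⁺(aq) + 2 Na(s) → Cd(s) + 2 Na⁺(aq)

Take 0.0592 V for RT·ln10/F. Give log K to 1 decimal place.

The Cd²⁺/Cd couple is reduced (cathode); E°cell = −0.397 − (−2.710) = +2.313 V with n = 2.
At equilibrium E = 0, so log K = nE°cell / 0.0592 = (2)(+2.313) / 0.0592 = 78.1.

log K = 78.1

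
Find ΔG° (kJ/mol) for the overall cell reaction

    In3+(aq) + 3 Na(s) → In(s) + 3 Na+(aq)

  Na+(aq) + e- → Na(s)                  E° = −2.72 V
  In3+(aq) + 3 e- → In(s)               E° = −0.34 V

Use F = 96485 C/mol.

−689 kJ/mol

In the reaction as written In3+(aq) is reduced, so the In³⁺/In couple is the cathode and Na⁺/Na is the anode.
E°cell = −0.34 − (−2.72) = +2.38 V; balancing electrons gives n = 3.
ΔG° = −nFE°cell = −(3)(96485)(+2.38) J/mol = −689 kJ/mol.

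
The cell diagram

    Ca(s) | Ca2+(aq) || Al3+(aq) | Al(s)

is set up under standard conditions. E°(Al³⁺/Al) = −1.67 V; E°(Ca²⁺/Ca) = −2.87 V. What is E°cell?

+1.20 V

By convention the left-hand electrode in cell notation is the anode (oxidation) and the right-hand electrode is the cathode (reduction).
E°cell = E°(right) − E°(left) = −1.67 − (−2.87) = +1.20 V.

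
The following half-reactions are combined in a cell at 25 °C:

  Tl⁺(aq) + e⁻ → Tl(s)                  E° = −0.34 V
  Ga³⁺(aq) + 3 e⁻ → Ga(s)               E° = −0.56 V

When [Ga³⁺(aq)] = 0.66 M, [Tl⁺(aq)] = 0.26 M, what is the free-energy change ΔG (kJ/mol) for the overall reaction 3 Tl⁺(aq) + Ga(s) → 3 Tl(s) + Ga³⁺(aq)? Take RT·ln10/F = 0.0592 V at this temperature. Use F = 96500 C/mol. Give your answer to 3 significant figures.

−54.7 kJ/mol

The standard cell potential is −0.34 − (−0.56) = +0.22 V, with n = 3 electrons in the balanced equation.
The reaction quotient is [Ga³⁺(aq)] / [Tl⁺(aq)]^3 = 37.6; by Nernst, E = +0.22 − (0.0592/3)(1.575) = +0.1889 V.
ΔG = −nFE = −(3)(96500)(+0.1889) J/mol = −54.7 kJ/mol.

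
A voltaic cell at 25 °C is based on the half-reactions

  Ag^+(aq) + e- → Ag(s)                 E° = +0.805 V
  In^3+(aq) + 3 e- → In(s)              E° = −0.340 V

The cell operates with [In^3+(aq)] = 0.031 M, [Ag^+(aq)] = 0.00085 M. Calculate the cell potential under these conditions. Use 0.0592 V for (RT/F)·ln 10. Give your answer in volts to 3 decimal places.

+0.993 V

Ag⁺/Ag is reduced (cathode, E° = +0.805 V) and In³⁺/In is oxidized (anode).
E°cell = E°cat − E°an = +0.805 − (−0.340) = +1.145 V; n = 3.
Balancing gives 3 Ag^+(aq) + In(s) → 3 Ag(s) + In^3+(aq); hence Q = [In^3+(aq)] / [Ag^+(aq)]^3 = 5.05×10^7 (log Q = 7.703).
E = E° − (0.0592/n)·log Q = +1.145 − (0.0592/3)(7.703) = +0.993 V.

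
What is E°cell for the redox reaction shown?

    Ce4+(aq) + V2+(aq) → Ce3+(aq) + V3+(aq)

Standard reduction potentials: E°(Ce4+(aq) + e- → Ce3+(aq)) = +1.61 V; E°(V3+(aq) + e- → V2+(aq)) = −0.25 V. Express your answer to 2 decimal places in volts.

Ce4+(aq) gains electrons, so the Ce⁴⁺/Ce³⁺ couple is the cathode; the V³⁺/V²⁺ couple is the anode.
E°cell = E°(cathode) − E°(anode) = +1.61 − (−0.25) = +1.86 V.

+1.86 V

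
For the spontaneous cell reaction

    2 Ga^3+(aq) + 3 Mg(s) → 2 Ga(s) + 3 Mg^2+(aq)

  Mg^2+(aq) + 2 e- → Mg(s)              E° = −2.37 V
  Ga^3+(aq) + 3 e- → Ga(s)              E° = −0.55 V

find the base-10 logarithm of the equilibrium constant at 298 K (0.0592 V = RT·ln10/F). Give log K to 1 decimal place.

log K = 184.5

The Ga³⁺/Ga couple is reduced (cathode); E°cell = −0.55 − (−2.37) = +1.82 V with n = 6.
At equilibrium E = 0, so log K = nE°cell / 0.0592 = (6)(+1.82) / 0.0592 = 184.5.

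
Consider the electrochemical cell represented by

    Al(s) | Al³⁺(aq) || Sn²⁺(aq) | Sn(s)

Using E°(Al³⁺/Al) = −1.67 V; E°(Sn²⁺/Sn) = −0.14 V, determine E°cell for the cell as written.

By convention the left-hand electrode in cell notation is the anode (oxidation) and the right-hand electrode is the cathode (reduction).
E°cell = E°(right) − E°(left) = −0.14 − (−1.67) = +1.53 V.

+1.53 V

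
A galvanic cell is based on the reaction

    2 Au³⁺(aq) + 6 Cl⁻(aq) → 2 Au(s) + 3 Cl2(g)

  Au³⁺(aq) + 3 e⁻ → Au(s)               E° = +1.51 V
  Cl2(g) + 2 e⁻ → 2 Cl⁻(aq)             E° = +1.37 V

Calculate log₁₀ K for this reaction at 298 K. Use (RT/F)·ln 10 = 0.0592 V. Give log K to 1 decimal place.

The Au³⁺/Au couple is reduced (cathode); E°cell = +1.51 − (+1.37) = +0.14 V with n = 6.
At equilibrium E = 0, so log K = nE°cell / 0.0592 = (6)(+0.14) / 0.0592 = 14.2.

log K = 14.2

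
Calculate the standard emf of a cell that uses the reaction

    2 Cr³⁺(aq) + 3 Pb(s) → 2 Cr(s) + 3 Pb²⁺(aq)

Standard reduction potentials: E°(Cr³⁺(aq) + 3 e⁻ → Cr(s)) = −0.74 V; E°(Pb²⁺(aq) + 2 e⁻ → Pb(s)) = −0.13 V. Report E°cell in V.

−0.61 V

In the reaction as written, Cr³⁺(aq) is reduced (cathode) and Pb²⁺(aq) is produced by oxidation at the anode.
E°cell = E°(cathode) − E°(anode) = −0.74 − (−0.13) = −0.61 V.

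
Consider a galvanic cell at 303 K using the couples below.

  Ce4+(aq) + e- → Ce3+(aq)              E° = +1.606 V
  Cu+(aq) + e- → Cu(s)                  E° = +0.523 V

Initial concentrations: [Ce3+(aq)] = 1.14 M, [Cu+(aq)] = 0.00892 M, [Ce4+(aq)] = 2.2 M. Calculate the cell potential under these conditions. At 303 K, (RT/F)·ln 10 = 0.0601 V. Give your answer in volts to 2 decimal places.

Since E°(Ce⁴⁺/Ce³⁺) > E°(Cu⁺/Cu), Ce⁴⁺/Ce³⁺ serves as the cathode.
E°cell = E°cat − E°an = +1.606 − (+0.523) = +1.083 V; n = 1.
Balancing gives Ce4+(aq) + Cu(s) → Ce3+(aq) + Cu+(aq); hence Q = ([Ce3+(aq)]·[Cu+(aq)]) / [Ce4+(aq)] = 0.00462 (log Q = −2.335).
E = E° − (0.0601/n)·log Q = +1.083 − (0.0601/1)(−2.335) = +1.22 V.

+1.22 V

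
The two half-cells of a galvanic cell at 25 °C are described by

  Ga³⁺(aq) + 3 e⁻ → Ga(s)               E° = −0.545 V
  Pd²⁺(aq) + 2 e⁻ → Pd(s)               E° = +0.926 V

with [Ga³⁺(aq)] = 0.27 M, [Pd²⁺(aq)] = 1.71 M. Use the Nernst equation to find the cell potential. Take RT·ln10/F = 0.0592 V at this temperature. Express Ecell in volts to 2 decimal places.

Since E°(Pd²⁺/Pd) > E°(Ga³⁺/Ga), Pd²⁺/Pd serves as the cathode.
E°cell = E°cat − E°an = +0.926 − (−0.545) = +1.471 V; n = 6.
The balanced reaction is 3 Pd²⁺(aq) + 2 Ga(s) → 3 Pd(s) + 2 Ga³⁺(aq), so Q = [Ga³⁺(aq)]^2 / [Pd²⁺(aq)]^3 = 0.0146 and log Q = −1.836.
By the Nernst equation, E = +1.471 − (0.0592/6)·(−1.836) = +1.49 V.

+1.49 V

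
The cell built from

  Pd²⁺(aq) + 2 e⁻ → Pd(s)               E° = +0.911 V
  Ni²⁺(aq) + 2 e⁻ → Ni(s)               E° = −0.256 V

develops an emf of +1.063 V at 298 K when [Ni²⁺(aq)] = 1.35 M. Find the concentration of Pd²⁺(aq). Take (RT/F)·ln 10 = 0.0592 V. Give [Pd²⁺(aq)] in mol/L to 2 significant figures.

0.00041 M

The Pd²⁺/Pd couple has the larger reduction potential, so it is the cathode: E°cell = +0.911 − (−0.256) = +1.167 V and n = 2.
Since E = E° − (0.0592/n)·log Q, log Q = n(E° − E)/0.0592 = 3.514.
For Pd²⁺(aq) + Ni(s) → Pd(s) + Ni²⁺(aq), the reaction quotient is Q = [Ni²⁺(aq)] / [Pd²⁺(aq)].
Substituting the known concentrations and solving, log [Pd²⁺(aq)] = −3.384 and [Pd²⁺(aq)] = 0.00041 M.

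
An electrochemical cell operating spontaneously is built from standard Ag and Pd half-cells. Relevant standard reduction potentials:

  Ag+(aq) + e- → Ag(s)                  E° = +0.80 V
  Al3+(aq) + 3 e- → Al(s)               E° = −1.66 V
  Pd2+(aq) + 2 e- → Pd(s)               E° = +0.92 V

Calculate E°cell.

The Pd²⁺/Pd couple has the higher E°, so Pd ion is reduced (cathode) and Ag is oxidized (anode).
E°cell = E°(cathode) − E°(anode) = +0.92 − (+0.80) = +0.12 V.

+0.12 V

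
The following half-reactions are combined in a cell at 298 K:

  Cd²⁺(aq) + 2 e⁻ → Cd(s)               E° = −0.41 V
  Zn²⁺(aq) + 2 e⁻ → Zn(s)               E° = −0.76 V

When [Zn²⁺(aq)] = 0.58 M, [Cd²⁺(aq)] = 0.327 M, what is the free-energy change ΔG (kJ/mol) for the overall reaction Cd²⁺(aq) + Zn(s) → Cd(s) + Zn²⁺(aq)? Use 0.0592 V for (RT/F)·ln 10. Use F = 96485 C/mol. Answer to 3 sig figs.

The standard cell potential is −0.41 − (−0.76) = +0.35 V, with n = 2 electrons in the balanced equation.
Q = [Zn²⁺(aq)] / [Cd²⁺(aq)] = 1.77, so log Q = 0.249 and E = +0.35 − (0.0592/2)(0.249) = +0.3426 V.
ΔG = −nFE = −(2)(96485)(+0.3426) J/mol = −66.1 kJ/mol.

−66.1 kJ/mol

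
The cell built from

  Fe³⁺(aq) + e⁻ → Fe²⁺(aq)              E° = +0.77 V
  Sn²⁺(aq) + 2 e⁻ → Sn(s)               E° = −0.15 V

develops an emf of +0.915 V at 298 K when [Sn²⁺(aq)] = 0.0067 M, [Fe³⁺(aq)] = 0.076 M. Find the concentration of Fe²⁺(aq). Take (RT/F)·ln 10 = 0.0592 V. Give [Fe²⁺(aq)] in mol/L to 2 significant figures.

1.1 M

Fe³⁺/Fe²⁺ is the cathode (higher E°); E°cell = +0.77 − (−0.15) = +0.92 V with n = 2.
From the Nernst equation, log Q = n(E° − E)/0.0592 = 2·(+0.92 − (+0.915))/0.0592 = 0.169.
The balanced reaction is 2 Fe³⁺(aq) + Sn(s) → 2 Fe²⁺(aq) + Sn²⁺(aq), so Q = ([Fe²⁺(aq)]^2·[Sn²⁺(aq)]) / [Fe³⁺(aq)]^2.
Solving for the unknown gives log [Fe²⁺(aq)] = 0.052, so [Fe²⁺(aq)] ≈ 1.1 M.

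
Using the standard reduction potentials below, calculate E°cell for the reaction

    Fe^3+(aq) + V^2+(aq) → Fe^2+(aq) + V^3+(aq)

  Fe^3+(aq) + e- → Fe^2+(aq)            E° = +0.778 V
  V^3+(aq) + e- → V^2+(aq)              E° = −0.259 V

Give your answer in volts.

In the reaction as written, Fe^3+(aq) is reduced (cathode) and V^3+(aq) is produced by oxidation at the anode.
E°cell = E°(cathode) − E°(anode) = +0.778 − (−0.259) = +1.037 V.
The positive value indicates the reaction is spontaneous as written.

+1.037 V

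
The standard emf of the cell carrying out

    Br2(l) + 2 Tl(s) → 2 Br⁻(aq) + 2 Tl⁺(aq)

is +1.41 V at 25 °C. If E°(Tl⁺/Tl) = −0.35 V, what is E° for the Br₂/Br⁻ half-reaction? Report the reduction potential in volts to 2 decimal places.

+1.06 V

In the reaction as written the Br₂/Br⁻ couple is reduced (cathode) and Tl⁺/Tl is oxidized (anode), so E°cell = E°(Br₂/Br⁻) − E°(Tl⁺/Tl).
E°(Br₂/Br⁻) = E°cell + E°(anode) = +1.41 + (−0.35) = +1.06 V.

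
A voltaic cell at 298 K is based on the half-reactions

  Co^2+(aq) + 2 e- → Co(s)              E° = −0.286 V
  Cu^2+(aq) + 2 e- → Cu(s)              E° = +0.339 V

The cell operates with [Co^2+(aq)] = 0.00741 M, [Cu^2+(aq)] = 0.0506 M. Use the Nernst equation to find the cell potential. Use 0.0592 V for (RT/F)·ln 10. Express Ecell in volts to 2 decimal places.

+0.65 V

Cu²⁺/Cu is reduced (cathode, E° = +0.339 V) and Co²⁺/Co is oxidized (anode).
E°cell = +0.339 − (−0.286) = +0.625 V, with n = 2 electrons transferred.
For the overall reaction Cu^2+(aq) + Co(s) → Cu(s) + Co^2+(aq), Q = [Co^2+(aq)] / [Cu^2+(aq)] = 0.146, giving log Q = −0.834.
E = E° − (0.0592/n)·log Q = +0.625 − (0.0592/2)(−0.834) = +0.65 V.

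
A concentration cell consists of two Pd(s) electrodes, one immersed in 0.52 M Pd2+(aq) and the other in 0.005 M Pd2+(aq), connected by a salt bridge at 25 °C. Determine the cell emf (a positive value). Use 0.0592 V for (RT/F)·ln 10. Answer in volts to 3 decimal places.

For a concentration cell E°cell = 0, since both electrodes use the same couple.
The compartment with the higher Pd2+(aq) concentration (0.52 M) acts as the cathode; ions are reduced there and produced at the dilute (0.005 M) anode.
With n = 2, Ecell = −(0.0592/2)·log([dilute]/[conc]) = −(0.0592/2)·log(0.005/0.52) = +0.060 V.

0.060 V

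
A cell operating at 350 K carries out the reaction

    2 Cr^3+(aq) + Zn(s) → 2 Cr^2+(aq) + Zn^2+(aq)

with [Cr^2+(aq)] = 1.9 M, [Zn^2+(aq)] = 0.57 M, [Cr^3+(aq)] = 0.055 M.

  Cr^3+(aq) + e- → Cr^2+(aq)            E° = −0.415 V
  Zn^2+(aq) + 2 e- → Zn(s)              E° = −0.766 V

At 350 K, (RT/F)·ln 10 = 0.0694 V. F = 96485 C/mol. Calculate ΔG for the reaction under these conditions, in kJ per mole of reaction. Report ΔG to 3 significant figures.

With Cr³⁺/Cr²⁺ reduced at the cathode, E°cell = −0.415 − (−0.766) = +0.351 V and n = 2.
The reaction quotient is ([Cr^2+(aq)]^2·[Zn^2+(aq)]) / [Cr^3+(aq)]^2 = 680; by Nernst, E = +0.351 − (0.0694/2)(2.833) = +0.2527 V.
ΔG = −nFE = −(2)(96485)(+0.2527) J/mol = −48.8 kJ/mol.

−48.8 kJ/mol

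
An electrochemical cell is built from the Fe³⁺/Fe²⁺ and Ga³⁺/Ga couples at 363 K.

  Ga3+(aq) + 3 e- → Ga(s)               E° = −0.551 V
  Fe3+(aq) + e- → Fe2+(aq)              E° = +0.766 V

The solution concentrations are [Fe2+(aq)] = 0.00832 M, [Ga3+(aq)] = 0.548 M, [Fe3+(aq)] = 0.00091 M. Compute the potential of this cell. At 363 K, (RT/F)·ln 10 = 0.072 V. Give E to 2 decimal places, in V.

Fe³⁺/Fe²⁺ is reduced (cathode, E° = +0.766 V) and Ga³⁺/Ga is oxidized (anode).
E°cell = +0.766 − (−0.551) = +1.317 V, with n = 3 electrons transferred.
The balanced reaction is 3 Fe3+(aq) + Ga(s) → 3 Fe2+(aq) + Ga3+(aq), so Q = ([Fe2+(aq)]^3·[Ga3+(aq)]) / [Fe3+(aq)]^3 = 419 and log Q = 2.622.
E = E° − (0.072/n)·log Q = +1.317 − (0.072/3)(2.622) = +1.25 V.

+1.25 V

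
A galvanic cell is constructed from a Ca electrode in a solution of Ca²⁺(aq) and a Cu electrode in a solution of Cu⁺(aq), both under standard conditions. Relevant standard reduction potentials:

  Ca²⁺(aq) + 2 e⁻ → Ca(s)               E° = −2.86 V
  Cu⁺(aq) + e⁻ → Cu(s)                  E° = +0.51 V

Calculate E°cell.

+3.37 V

The Cu⁺/Cu couple has the higher E°, so Cu ion is reduced (cathode) and Ca is oxidized (anode).
E°cell = E°(cathode) − E°(anode) = +0.51 − (−2.86) = +3.37 V.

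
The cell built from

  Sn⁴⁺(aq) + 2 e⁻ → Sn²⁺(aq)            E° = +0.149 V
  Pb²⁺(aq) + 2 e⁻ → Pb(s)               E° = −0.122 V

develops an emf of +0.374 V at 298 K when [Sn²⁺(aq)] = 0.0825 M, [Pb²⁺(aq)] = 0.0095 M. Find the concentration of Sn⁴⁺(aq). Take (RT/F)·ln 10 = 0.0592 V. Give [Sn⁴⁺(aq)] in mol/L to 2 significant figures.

Sn⁴⁺/Sn²⁺ is the cathode (higher E°); E°cell = +0.149 − (−0.122) = +0.271 V with n = 2.
Rearranging E = E° − (0.0592/n)·log Q gives log Q = 2(+0.271 − (+0.374))/0.0592 = −3.480.
For Sn⁴⁺(aq) + Pb(s) → Sn²⁺(aq) + Pb²⁺(aq), the reaction quotient is Q = ([Sn²⁺(aq)]·[Pb²⁺(aq)]) / [Sn⁴⁺(aq)].
Isolating [Sn⁴⁺(aq)] in Q = 10^{−3.480} yields log [Sn⁴⁺(aq)] = 0.374, i.e. 2.4 M.

2.4 M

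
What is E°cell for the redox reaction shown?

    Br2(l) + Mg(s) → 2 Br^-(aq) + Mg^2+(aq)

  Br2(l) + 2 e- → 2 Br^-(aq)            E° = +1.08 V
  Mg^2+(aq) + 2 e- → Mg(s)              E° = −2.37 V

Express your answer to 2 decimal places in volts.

In the reaction as written, Br2(l) is reduced (cathode) and Mg^2+(aq) is produced by oxidation at the anode.
E°cell = E°(cathode) − E°(anode) = +1.08 − (−2.37) = +3.45 V.

+3.45 V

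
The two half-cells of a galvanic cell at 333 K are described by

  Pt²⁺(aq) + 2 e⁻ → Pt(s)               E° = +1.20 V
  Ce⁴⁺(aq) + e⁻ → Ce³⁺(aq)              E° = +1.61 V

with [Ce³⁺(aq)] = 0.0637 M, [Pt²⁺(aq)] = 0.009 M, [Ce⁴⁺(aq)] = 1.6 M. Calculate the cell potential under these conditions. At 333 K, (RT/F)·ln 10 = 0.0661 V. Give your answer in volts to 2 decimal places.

+0.57 V

Ce⁴⁺/Ce³⁺ is reduced (cathode, E° = +1.61 V) and Pt²⁺/Pt is oxidized (anode).
E°cell = +1.61 − (+1.20) = +0.41 V, with n = 2 electrons transferred.
The balanced reaction is 2 Ce⁴⁺(aq) + Pt(s) → 2 Ce³⁺(aq) + Pt²⁺(aq), so Q = ([Ce³⁺(aq)]^2·[Pt²⁺(aq)]) / [Ce⁴⁺(aq)]^2 = 1.43×10^−5 and log Q = −4.846.
E = E° − (0.0661/n)·log Q = +0.41 − (0.0661/2)(−4.846) = +0.57 V.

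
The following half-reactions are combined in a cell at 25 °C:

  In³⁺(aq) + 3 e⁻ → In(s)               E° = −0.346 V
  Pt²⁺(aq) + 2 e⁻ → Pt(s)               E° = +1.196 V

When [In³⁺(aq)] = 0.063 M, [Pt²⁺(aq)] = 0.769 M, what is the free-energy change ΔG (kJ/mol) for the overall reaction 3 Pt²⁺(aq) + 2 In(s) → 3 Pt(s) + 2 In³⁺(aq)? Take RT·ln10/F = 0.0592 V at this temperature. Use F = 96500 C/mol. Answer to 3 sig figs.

−905 kJ/mol

E°cell = +1.196 − (−0.346) = +1.542 V; the balanced reaction transfers n = 6 electrons.
The reaction quotient is [In³⁺(aq)]^2 / [Pt²⁺(aq)]^3 = 0.00873; by Nernst, E = +1.542 − (0.0592/6)(−2.059) = +1.5623 V.
ΔG = −nFE = −(6)(96500)(+1.5623) J/mol = −905 kJ/mol.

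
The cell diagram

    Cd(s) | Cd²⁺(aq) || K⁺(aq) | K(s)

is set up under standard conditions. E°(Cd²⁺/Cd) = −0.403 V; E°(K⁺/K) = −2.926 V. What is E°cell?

By convention the left-hand electrode in cell notation is the anode (oxidation) and the right-hand electrode is the cathode (reduction).
E°cell = E°(right) − E°(left) = −2.926 − (−0.403) = −2.523 V.
The negative sign shows that, as written, the cell would require an external voltage to drive the reaction.

−2.523 V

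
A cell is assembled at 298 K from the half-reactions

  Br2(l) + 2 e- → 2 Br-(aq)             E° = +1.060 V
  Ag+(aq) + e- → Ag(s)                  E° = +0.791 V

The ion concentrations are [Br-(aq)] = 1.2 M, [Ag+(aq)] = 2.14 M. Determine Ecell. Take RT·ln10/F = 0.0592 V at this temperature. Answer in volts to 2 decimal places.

Since E°(Br₂/Br⁻) > E°(Ag⁺/Ag), Br₂/Br⁻ serves as the cathode.
The standard potential is +1.060 − (+0.791) = +0.269 V and the balanced reaction transfers n = 2 electrons.
For the overall reaction Br2(l) + 2 Ag(s) → 2 Br-(aq) + 2 Ag+(aq), Q = [Br-(aq)]^2·[Ag+(aq)]^2 = 6.59, giving log Q = 0.819.
E = E° − (0.0592/n)·log Q = +0.269 − (0.0592/2)(0.819) = +0.24 V.

+0.24 V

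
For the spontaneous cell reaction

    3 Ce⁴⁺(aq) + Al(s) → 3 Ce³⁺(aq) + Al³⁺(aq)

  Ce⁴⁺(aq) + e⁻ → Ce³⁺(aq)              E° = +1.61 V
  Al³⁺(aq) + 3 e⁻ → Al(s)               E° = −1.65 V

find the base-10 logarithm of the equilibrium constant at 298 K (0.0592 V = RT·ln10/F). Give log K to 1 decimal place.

The Ce⁴⁺/Ce³⁺ couple is reduced (cathode); E°cell = +1.61 − (−1.65) = +3.26 V with n = 3.
At equilibrium E = 0, so log K = nE°cell / 0.0592 = (3)(+3.26) / 0.0592 = 165.2.

log K = 165.2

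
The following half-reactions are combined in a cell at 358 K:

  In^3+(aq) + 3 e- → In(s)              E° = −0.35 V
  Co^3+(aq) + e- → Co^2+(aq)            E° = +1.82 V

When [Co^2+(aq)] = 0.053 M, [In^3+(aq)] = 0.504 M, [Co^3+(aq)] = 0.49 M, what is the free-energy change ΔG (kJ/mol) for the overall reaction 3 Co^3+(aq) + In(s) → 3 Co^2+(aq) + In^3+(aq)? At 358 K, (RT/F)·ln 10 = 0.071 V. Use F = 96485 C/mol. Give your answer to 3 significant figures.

E°cell = +1.82 − (−0.35) = +2.17 V; the balanced reaction transfers n = 3 electrons.
Q = ([Co^2+(aq)]^3·[In^3+(aq)]) / [Co^3+(aq)]^3 = 0.000638, so log Q = −3.195 and E = +2.17 − (0.071/3)(−3.195) = +2.2456 V.
Finally ΔG = −nFE = −(3)(96485 C/mol)(+2.2456 V) = −650 kJ/mol.

−650 kJ/mol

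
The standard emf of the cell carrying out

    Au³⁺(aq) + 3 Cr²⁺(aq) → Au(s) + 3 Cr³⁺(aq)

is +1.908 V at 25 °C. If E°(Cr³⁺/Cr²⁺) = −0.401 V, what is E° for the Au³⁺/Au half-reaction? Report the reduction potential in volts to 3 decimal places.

In the reaction as written the Au³⁺/Au couple is reduced (cathode) and Cr³⁺/Cr²⁺ is oxidized (anode), so E°cell = E°(Au³⁺/Au) − E°(Cr³⁺/Cr²⁺).
E°(Au³⁺/Au) = E°cell + E°(anode) = +1.908 + (−0.401) = +1.507 V.

+1.507 V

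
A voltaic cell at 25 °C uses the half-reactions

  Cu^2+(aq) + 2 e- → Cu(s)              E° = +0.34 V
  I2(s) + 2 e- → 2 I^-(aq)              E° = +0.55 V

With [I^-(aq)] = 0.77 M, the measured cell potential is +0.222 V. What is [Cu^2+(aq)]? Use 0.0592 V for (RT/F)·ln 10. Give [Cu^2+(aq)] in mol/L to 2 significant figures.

With I₂/I⁻ at the cathode and Cu²⁺/Cu at the anode, E°cell = +0.55 − (+0.34) = +0.21 V (n = 2).
Rearranging E = E° − (0.0592/n)·log Q gives log Q = 2(+0.21 − (+0.222))/0.0592 = −0.405.
The balanced reaction is I2(s) + Cu(s) → 2 I^-(aq) + Cu^2+(aq), so Q = [I^-(aq)]^2·[Cu^2+(aq)].
Isolating [Cu^2+(aq)] in Q = 10^{−0.405} yields log [Cu^2+(aq)] = −0.178, i.e. 0.66 M.

0.66 M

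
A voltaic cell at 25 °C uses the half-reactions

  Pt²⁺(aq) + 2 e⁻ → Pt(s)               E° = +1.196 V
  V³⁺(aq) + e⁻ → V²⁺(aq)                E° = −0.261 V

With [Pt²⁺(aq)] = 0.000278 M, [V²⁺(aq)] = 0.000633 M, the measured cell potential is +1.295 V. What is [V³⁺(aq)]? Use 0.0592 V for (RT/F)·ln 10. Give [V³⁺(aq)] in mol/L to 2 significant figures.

The Pt²⁺/Pt couple has the larger reduction potential, so it is the cathode: E°cell = +1.196 − (−0.261) = +1.457 V and n = 2.
From the Nernst equation, log Q = n(E° − E)/0.0592 = 2·(+1.457 − (+1.295))/0.0592 = 5.473.
The balanced reaction is Pt²⁺(aq) + 2 V²⁺(aq) → Pt(s) + 2 V³⁺(aq), so Q = [V³⁺(aq)]^2 / ([Pt²⁺(aq)]·[V²⁺(aq)]^2).
Isolating [V³⁺(aq)] in Q = 10^{5.473} yields log [V³⁺(aq)] = −2.240, i.e. 0.0058 M.

0.0058 M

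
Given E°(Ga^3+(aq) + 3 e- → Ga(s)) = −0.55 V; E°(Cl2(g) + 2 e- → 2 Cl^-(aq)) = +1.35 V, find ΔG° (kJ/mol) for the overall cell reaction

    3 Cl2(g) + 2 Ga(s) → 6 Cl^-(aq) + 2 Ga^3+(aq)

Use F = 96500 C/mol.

−1100 kJ/mol

In the reaction as written Cl2(g) is reduced, so the Cl₂/Cl⁻ couple is the cathode and Ga³⁺/Ga is the anode.
E°cell = +1.35 − (−0.55) = +1.90 V; balancing electrons gives n = 6.
ΔG° = −nFE°cell = −(6)(96500)(+1.90) J/mol = −1100 kJ/mol.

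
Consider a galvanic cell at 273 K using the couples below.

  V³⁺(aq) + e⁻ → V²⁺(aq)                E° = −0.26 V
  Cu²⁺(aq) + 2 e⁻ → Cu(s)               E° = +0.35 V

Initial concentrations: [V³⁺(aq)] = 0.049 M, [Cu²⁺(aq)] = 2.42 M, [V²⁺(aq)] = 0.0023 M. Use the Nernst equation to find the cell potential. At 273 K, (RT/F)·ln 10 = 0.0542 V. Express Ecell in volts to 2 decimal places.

+0.55 V

Cu²⁺/Cu is reduced (cathode, E° = +0.35 V) and V³⁺/V²⁺ is oxidized (anode).
E°cell = +0.35 − (−0.26) = +0.61 V, with n = 2 electrons transferred.
The balanced reaction is Cu²⁺(aq) + 2 V²⁺(aq) → Cu(s) + 2 V³⁺(aq), so Q = [V³⁺(aq)]^2 / ([Cu²⁺(aq)]·[V²⁺(aq)]^2) = 188 and log Q = 2.273.
By the Nernst equation, E = +0.61 − (0.0542/2)·(2.273) = +0.55 V.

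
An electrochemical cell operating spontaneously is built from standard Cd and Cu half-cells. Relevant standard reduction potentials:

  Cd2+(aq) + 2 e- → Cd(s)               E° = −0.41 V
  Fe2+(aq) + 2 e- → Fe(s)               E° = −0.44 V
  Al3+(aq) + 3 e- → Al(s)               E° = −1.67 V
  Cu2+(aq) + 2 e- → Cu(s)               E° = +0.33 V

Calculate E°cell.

The Cu²⁺/Cu couple has the higher E°, so Cu ion is reduced (cathode) and Cd is oxidized (anode).
E°cell = E°(cathode) − E°(anode) = +0.33 − (−0.41) = +0.74 V.

+0.74 V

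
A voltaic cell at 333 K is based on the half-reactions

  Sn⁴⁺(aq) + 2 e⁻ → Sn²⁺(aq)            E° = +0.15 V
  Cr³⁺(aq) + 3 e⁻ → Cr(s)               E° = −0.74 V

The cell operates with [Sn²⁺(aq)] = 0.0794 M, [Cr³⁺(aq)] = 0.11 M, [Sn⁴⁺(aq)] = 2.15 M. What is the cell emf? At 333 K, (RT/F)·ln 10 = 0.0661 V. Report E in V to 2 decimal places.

Sn⁴⁺/Sn²⁺ is reduced (cathode, E° = +0.15 V) and Cr³⁺/Cr is oxidized (anode).
The standard potential is +0.15 − (−0.74) = +0.89 V and the balanced reaction transfers n = 6 electrons.
Balancing gives 3 Sn⁴⁺(aq) + 2 Cr(s) → 3 Sn²⁺(aq) + 2 Cr³⁺(aq); hence Q = ([Sn²⁺(aq)]^3·[Cr³⁺(aq)]^2) / [Sn⁴⁺(aq)]^3 = 6.09×10^−7 (log Q = −6.215).
By the Nernst equation, E = +0.89 − (0.0661/6)·(−6.215) = +0.96 V.

+0.96 V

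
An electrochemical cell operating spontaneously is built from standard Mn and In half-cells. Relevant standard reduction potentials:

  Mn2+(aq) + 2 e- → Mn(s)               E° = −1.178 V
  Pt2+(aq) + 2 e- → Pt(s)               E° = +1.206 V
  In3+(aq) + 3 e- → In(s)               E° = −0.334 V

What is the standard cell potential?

Of the two couples in this cell, the one with the more positive reduction potential is reduced at the cathode: here that is In³⁺/In (−0.334 V); Mn²⁺/Mn (−1.178 V) is the anode.
E°cell = E°(cathode) − E°(anode) = −0.334 − (−1.178) = +0.844 V.

+0.844 V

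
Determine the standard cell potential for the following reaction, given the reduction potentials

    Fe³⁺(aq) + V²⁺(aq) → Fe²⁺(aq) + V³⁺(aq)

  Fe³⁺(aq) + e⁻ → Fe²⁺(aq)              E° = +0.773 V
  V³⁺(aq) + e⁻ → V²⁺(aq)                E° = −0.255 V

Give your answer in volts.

Fe³⁺(aq) gains electrons, so the Fe³⁺/Fe²⁺ couple is the cathode; the V³⁺/V²⁺ couple is the anode.
E°cell = E°(cathode) − E°(anode) = +0.773 − (−0.255) = +1.028 V.
The positive value indicates the reaction is spontaneous as written.

+1.028 V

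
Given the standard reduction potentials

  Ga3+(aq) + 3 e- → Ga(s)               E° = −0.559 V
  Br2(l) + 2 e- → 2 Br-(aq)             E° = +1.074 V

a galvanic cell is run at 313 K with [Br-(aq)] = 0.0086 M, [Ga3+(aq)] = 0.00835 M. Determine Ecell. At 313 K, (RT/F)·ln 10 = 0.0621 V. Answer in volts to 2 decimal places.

+1.80 V

The Br₂/Br⁻ couple has the more positive E°, so it is the cathode; Ga³⁺/Ga is the anode.
The standard potential is +1.074 − (−0.559) = +1.633 V and the balanced reaction transfers n = 6 electrons.
Balancing gives 3 Br2(l) + 2 Ga(s) → 6 Br-(aq) + 2 Ga3+(aq); hence Q = [Br-(aq)]^6·[Ga3+(aq)]^2 = 2.82×10^−17 (log Q = −16.550).
E = E° − (0.0621/n)·log Q = +1.633 − (0.0621/6)(−16.550) = +1.80 V.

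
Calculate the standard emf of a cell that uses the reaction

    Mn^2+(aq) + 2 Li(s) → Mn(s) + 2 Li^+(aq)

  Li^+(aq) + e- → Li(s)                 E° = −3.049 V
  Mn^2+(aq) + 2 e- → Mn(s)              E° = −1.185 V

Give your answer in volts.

+1.864 V

In the reaction as written, Mn^2+(aq) is reduced (cathode) and Li^+(aq) is produced by oxidation at the anode.
E°cell = E°(cathode) − E°(anode) = −1.185 − (−3.049) = +1.864 V.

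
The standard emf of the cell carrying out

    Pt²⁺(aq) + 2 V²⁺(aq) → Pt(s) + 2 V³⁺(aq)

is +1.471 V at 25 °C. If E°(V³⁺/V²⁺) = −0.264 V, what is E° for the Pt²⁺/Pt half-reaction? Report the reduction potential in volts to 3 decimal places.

+1.207 V

In the reaction as written the Pt²⁺/Pt couple is reduced (cathode) and V³⁺/V²⁺ is oxidized (anode), so E°cell = E°(Pt²⁺/Pt) − E°(V³⁺/V²⁺).
E°(Pt²⁺/Pt) = E°cell + E°(anode) = +1.471 + (−0.264) = +1.207 V.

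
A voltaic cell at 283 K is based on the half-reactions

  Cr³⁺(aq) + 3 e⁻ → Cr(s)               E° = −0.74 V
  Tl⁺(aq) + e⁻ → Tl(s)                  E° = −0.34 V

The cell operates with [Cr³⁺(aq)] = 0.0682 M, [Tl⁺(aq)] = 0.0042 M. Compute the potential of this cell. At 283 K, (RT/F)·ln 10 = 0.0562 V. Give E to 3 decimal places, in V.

Tl⁺/Tl is reduced (cathode, E° = −0.34 V) and Cr³⁺/Cr is oxidized (anode).
E°cell = E°cat − E°an = −0.34 − (−0.74) = +0.40 V; n = 3.
For the overall reaction 3 Tl⁺(aq) + Cr(s) → 3 Tl(s) + Cr³⁺(aq), Q = [Cr³⁺(aq)] / [Tl⁺(aq)]^3 = 9.21×10^5, giving log Q = 5.964.
By the Nernst equation, E = +0.40 − (0.0562/3)·(5.964) = +0.288 V.

+0.288 V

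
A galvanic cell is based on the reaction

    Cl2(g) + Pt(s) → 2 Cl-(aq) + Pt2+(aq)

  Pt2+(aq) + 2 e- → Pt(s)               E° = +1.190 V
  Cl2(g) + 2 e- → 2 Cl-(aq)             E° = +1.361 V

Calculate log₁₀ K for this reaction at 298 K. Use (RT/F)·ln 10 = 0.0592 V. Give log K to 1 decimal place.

log K = 5.8

The Cl₂/Cl⁻ couple is reduced (cathode); E°cell = +1.361 − (+1.190) = +0.171 V with n = 2.
At equilibrium E = 0, so log K = nE°cell / 0.0592 = (2)(+0.171) / 0.0592 = 5.8.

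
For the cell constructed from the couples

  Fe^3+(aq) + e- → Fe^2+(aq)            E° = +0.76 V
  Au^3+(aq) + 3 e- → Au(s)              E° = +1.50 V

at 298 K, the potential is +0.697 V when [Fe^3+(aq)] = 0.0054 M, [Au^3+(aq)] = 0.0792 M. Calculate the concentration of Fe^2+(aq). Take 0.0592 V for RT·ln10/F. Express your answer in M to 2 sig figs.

With Au³⁺/Au at the cathode and Fe³⁺/Fe²⁺ at the anode, E°cell = +1.50 − (+0.76) = +0.74 V (n = 3).
Since E = E° − (0.0592/n)·log Q, log Q = n(E° − E)/0.0592 = 2.179.
Balancing electrons gives Au^3+(aq) + 3 Fe^2+(aq) → Au(s) + 3 Fe^3+(aq); thus Q = [Fe^3+(aq)]^3 / ([Au^3+(aq)]·[Fe^2+(aq)]^3).
Isolating [Fe^2+(aq)] in Q = 10^{2.179} yields log [Fe^2+(aq)] = −2.627, i.e. 0.0024 M.

0.0024 M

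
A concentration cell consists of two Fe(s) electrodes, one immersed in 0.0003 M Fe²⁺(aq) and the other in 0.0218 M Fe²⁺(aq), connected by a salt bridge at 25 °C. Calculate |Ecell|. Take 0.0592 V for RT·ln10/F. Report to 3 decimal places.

For a concentration cell E°cell = 0, since both electrodes use the same couple.
The compartment with the higher Fe²⁺(aq) concentration (0.0218 M) acts as the cathode; ions are reduced there and produced at the dilute (0.0003 M) anode.
With n = 2, Ecell = −(0.0592/2)·log([dilute]/[conc]) = −(0.0592/2)·log(0.0003/0.0218) = +0.055 V.

0.055 V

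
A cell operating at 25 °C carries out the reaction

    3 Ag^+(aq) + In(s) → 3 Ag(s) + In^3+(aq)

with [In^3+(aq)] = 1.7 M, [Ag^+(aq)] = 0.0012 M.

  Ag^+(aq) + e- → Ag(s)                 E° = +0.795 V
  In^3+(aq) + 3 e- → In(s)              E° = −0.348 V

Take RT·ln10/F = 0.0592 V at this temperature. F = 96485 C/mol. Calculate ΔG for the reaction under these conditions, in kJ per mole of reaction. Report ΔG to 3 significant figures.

−279 kJ/mol

E°cell = +0.795 − (−0.348) = +1.143 V; the balanced reaction transfers n = 3 electrons.
Here Q = [In^3+(aq)] / [Ag^+(aq)]^3 = 9.84×10^8 (log Q = 8.993), giving E = +1.143 − (0.0592/3)·(8.993) = +0.9655 V.
Then ΔG = −nFE = −3 × 96485 × +0.9655 J/mol = −279 kJ/mol.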